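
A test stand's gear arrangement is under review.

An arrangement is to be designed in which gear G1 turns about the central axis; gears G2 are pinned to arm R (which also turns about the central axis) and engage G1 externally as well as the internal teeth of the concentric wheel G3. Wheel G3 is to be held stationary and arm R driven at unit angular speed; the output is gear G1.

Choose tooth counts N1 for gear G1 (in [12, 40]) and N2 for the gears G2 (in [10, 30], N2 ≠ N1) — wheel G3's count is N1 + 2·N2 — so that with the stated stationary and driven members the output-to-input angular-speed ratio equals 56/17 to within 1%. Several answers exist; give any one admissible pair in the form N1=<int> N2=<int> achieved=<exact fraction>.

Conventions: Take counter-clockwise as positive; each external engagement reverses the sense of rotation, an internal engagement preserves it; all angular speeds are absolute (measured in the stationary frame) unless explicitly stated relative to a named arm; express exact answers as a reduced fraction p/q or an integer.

topology: planetary set — design target 56/17, arm = carrier (Willis)
Willis with ω_ring = 0: ω_sun/ω_arm = (N1+N3)/N1; set equal to 56/17  ⇒  N3/N1 = 56/17 − 1 = 39/17
N3 = N1 + 2·N2  ⇒  N2/N1 = (N3/N1 − 1)/2 = (39/17 − 1)/2 = 11/17
smallest multiple with N1 ≥ 12 and N2 ≥ 10: k = 1  ⇒  N1 = 1·17 = 17, N2 = 1·11 = 11 (N1 ≤ 40, N2 ≤ 30, N2 ≠ N1 ✓), N3 = 17 + 2·11 = 39
check: (N1+N3)/N1 with N1 = 17, N3 = 39 gives 56/17; |achieved − target| = 0 ≤ 14/425 ✓

N1=17 N2=11 achieved=56/17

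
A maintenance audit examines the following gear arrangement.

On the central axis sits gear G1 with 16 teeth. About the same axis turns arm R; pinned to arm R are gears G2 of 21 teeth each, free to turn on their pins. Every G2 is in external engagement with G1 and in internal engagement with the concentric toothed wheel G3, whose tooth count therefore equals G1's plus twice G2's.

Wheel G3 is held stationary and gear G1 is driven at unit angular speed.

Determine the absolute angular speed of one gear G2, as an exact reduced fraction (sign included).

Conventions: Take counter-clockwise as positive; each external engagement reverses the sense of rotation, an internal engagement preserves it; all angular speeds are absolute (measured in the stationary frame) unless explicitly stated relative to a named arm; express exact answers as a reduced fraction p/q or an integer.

class = planetary set [G3 = 16+2·21 = 58; Willis about the carrier]
ring teeth: 16 + 2·21 = 58
16(ω_sun−ω_arm) = −58(ω_ring−ω_arm),  ω_ring = 0, ω_sun = 1
16(1−ω_arm) = −58(0−ω_arm)  ⇒  74·ω_arm = 16  ⇒  ω_arm = 8/37
sun–planet mesh: 16·(1−8/37) = −21·(ω_p−ω_arm)  ⇒  ω_p−ω_arm = -464/777
ω_p = 8/37 − 464/777 = -8/21
exact speed ratio = -8/21

-8/21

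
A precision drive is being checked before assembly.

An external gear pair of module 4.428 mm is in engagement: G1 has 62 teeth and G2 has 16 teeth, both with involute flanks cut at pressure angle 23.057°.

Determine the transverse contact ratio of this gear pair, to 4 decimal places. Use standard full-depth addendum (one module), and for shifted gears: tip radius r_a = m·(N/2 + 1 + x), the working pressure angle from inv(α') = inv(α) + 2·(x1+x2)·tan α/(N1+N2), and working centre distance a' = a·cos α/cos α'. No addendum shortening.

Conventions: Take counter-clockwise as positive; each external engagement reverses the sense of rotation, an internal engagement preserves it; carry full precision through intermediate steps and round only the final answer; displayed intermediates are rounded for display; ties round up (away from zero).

topology: single-mesh involute geometry — m = 4.428, 62T/16T pair
base radii: r_b1 = 126.302440, r_b2 = 32.594178
tip radii: r_a1 = 141.696000, r_a2 = 39.852000
no profile shift: α' = α, a' = a
action lengths: √(r_a1²−r_b1²) = 64.229667, √(r_a2²−r_b2²) = 22.930361
base pitch p_b = π·m·cos α = 12.799704
CR = (64.229667 + 22.930361 − 172.692000·sin 23.05700°)/12.799704 = 1.525487
contact ratio ≈ 1.5255

1.5255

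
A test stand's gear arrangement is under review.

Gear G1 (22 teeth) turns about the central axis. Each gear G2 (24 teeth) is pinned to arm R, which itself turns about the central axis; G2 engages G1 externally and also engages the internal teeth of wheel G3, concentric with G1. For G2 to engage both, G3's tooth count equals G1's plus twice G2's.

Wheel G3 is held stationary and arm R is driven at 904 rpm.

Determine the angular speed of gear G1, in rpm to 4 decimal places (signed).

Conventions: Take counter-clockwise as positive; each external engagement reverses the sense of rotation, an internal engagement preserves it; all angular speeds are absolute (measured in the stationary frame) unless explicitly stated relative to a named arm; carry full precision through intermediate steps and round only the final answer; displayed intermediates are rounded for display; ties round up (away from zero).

topology: planetary set — G1 22T / G2 24T / G3 70T, arm = carrier (Willis)
normalise by the input: solve with ω_arm = 1, then scale by 904 rpm
ring teeth: 22 + 2·24 = 70
22(ω_sun−ω_arm) = −70(ω_ring−ω_arm),  ω_ring = 0, ω_arm = 1
ω_sun = 1 − (70/22)(0−1) = 46/11
scale: ω_sun = 46/11 × 904 rpm = +3780.3636 rpm

+3780.3636 rpm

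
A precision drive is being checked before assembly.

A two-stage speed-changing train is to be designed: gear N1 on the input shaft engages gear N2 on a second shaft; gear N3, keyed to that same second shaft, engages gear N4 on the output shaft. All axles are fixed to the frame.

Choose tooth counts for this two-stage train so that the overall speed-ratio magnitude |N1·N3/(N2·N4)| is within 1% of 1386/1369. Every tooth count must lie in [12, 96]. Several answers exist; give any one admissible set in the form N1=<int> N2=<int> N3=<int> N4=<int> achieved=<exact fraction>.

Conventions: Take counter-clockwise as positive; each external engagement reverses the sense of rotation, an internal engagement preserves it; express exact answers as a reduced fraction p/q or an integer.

design class (target 1386/1369): fixed-axis compound train
target = 1386/1369 in lowest terms: an exact hit needs N1·N3 = k·1386 and N2·N4 = k·1369 for one integer k, every count in [12, 96]; additionally prefer no 1:1 stage (N1 ≠ N2, N3 ≠ N4)
k = 1: N1·N3 = 1386 = 18·77, N2·N4 = 1369 = 37·37
achieved = 18·77/(37·37) = 1386/1369; |achieved − target| = 0 ≤ 693/68450 ✓

N1=18 N2=37 N3=77 N4=37 achieved=1386/1369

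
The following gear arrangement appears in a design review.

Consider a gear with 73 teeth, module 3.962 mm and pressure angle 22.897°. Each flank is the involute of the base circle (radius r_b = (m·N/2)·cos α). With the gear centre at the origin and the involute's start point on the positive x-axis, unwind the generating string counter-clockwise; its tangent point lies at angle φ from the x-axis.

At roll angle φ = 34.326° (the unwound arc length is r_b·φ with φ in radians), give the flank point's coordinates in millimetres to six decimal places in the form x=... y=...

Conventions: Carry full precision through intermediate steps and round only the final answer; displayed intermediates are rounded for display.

x=155.023037 y=9.210343

class = single-mesh tooth geometry [base-circle involute, m = 3.962, 73T]
pitch radius r_p = m·N/2 = 3.962·73/2 = 144.613000
base radius r_b = r_p·cos α = 144.613000·cos 22.897° = 133.218331
roll angle φ = 34.326° = 0.59910172 rad
x = r_b·(cos φ + φ·sin φ) = 155.023037
y = r_b·(sin φ − φ·cos φ) = 9.210343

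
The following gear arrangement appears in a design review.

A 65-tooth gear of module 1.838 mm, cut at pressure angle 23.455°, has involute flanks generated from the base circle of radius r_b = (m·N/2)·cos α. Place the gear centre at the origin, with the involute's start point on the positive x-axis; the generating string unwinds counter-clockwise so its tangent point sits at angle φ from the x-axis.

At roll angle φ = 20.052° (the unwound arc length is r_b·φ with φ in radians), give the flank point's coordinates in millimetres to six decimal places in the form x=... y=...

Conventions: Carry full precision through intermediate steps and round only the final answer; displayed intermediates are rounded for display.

recognized (one wheel, involute flank): single-mesh tooth geometry, m = 1.838, N = 65
pitch radius r_p = m·N/2 = 1.838·65/2 = 59.735000
base radius r_b = r_p·cos α = 59.735000·cos 23.455° = 54.799274
roll angle φ = 20.052° = 0.34997342 rad
x = r_b·(cos φ + φ·sin φ) = 58.053157
y = r_b·(sin φ − φ·cos φ) = 0.773446

x=58.053157 y=0.773446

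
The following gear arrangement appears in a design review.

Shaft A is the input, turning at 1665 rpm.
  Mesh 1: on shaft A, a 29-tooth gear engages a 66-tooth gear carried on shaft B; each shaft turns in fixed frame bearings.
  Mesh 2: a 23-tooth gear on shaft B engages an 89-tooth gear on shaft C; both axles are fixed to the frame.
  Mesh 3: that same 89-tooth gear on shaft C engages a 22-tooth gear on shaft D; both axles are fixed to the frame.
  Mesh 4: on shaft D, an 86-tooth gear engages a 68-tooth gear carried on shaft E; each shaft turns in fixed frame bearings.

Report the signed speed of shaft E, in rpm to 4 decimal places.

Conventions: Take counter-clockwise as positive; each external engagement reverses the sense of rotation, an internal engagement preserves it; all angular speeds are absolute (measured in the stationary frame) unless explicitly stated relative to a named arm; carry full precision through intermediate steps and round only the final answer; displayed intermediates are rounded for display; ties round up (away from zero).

+967.3040 rpm

class = fixed-axis compound train [4 meshes; 4 ratios multiply, 4 sense flips]
mesh 1 [29T→66T]: ω = 1665.0000×29/66 = 731.5909 rpm, sense flips to −
mesh 2 [23T→89T]: ω = 731.5909×23/89 = 189.0628 rpm, sense flips to +
mesh 3 [89T→22T]: ω = 189.0628×89/22 = 764.8450 rpm, sense flips to −
mesh 4 [86T→68T]: ω = 764.8450×86/68 = 967.3040 rpm, sense flips to +
signed output speed = +967.3040 rpm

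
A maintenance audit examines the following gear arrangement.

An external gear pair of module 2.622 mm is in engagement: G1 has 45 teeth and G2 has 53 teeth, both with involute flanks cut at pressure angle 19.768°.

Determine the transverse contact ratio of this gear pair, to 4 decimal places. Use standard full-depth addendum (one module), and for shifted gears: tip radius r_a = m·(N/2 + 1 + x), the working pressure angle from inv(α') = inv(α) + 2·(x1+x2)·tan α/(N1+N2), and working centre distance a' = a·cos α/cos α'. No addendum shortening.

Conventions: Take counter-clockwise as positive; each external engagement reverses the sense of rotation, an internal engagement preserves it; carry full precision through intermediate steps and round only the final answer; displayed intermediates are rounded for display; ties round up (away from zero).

single-mesh involute tooth geometry (45T engaging 53T at module 2.622)
base radii: r_b1 = 55.518413, r_b2 = 65.388354
tip radii: r_a1 = 61.617000, r_a2 = 72.105000
no profile shift: α' = α, a' = a
action lengths: √(r_a1²−r_b1²) = 26.727523, √(r_a2²−r_b2²) = 30.389048
base pitch p_b = π·m·cos α = 7.751833
CR = (26.727523 + 30.389048 − 128.478000·sin 19.76800°)/7.751833 = 1.762644
contact ratio ≈ 1.7626

1.7626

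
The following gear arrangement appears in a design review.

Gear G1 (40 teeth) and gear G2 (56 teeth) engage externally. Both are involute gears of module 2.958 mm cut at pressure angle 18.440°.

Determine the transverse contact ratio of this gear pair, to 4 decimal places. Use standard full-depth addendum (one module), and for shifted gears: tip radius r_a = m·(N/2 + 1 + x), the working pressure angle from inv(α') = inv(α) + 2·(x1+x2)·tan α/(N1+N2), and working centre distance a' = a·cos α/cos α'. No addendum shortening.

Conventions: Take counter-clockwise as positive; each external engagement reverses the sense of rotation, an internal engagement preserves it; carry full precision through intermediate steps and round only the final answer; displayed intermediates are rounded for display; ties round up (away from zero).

single-mesh involute tooth geometry (40T engaging 56T at module 2.958)
base radii: r_b1 = 56.122454, r_b2 = 78.571436
tip radii: r_a1 = 62.118000, r_a2 = 85.782000
no profile shift: α' = α, a' = a
action lengths: √(r_a1²−r_b1²) = 26.625477, √(r_a2²−r_b2²) = 34.425005
base pitch p_b = π·m·cos α = 8.815695
CR = (26.625477 + 34.425005 − 141.984000·sin 18.44000°)/8.815695 = 1.830749
contact ratio ≈ 1.8307

1.8307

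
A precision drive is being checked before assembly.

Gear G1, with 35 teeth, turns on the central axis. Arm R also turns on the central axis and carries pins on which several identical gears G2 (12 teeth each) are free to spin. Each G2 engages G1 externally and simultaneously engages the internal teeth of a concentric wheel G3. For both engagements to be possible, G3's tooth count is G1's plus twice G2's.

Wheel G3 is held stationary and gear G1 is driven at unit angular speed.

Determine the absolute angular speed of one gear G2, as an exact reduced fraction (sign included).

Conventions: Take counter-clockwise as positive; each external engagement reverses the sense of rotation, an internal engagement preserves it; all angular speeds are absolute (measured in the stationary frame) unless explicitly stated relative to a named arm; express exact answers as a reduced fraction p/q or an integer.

-35/24

recognized (axles ride arm R): planetary set, 35/12/59 teeth
ring teeth: 35 + 2·12 = 59
35(ω_sun−ω_arm) = −59(ω_ring−ω_arm),  ω_ring = 0, ω_sun = 1
35(1−ω_arm) = −59(0−ω_arm)  ⇒  94·ω_arm = 35  ⇒  ω_arm = 35/94
sun–planet mesh: 35·(1−35/94) = −12·(ω_p−ω_arm)  ⇒  ω_p−ω_arm = -2065/1128
ω_p = 35/94 − 2065/1128 = -35/24
exact speed ratio = -35/24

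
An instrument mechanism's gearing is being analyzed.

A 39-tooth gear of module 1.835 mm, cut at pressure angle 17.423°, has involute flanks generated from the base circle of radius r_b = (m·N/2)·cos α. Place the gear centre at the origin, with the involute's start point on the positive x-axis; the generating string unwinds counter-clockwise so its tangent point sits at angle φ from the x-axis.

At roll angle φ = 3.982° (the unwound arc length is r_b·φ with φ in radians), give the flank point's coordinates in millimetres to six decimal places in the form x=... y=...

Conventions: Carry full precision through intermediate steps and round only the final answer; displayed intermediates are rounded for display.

topology: single-mesh involute geometry — m = 1.835, N = 39
pitch radius r_p = m·N/2 = 1.835·39/2 = 35.782500
base radius r_b = r_p·cos α = 35.782500·cos 17.423° = 34.140806
roll angle φ = 3.982° = 0.06949901 rad
x = r_b·(cos φ + φ·sin φ) = 34.223159
y = r_b·(sin φ − φ·cos φ) = 0.003818

x=34.223159 y=0.003818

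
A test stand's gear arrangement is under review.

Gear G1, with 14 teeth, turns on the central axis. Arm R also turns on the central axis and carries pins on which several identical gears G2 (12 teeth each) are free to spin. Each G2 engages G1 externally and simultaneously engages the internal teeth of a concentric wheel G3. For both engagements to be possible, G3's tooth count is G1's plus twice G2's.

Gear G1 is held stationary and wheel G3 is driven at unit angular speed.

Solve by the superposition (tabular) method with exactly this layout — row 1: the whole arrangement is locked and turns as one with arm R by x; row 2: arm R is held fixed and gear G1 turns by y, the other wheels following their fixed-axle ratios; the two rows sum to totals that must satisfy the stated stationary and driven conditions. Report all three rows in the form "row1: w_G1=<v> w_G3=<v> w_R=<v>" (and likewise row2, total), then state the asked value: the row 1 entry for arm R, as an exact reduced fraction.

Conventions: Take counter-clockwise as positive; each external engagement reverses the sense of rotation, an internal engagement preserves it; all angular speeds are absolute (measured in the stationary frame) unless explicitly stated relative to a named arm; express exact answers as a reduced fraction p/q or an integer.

class = planetary set [G3 = 14+2·12 = 38; Willis about the carrier]
row 1: whole set turns with the arm by x
row 2 — arm fixed, fixed-axis ratios: sun y, ring −(14/38)·y, arm 0
boundary: total ω_sun = x + y = 0 and total ω_ring = x − (14/38)·y = 1  ⇒  y = -19/26, x = 19/26
row 2 ring = −(14/38)·(-19/26) = 7/26
totals (row 1 + row 2): sun 19/26 + (-19/26) = 0, ring 19/26 + 7/26 = 1, arm 19/26 + 0 = 19/26
asked cell (row1, arm) = 19/26

row1: w_G1=19/26 w_G3=19/26 w_R=19/26
row2: w_G1=-19/26 w_G3=7/26 w_R=0
total: w_G1=0 w_G3=1 w_R=19/26
asked value: 19/26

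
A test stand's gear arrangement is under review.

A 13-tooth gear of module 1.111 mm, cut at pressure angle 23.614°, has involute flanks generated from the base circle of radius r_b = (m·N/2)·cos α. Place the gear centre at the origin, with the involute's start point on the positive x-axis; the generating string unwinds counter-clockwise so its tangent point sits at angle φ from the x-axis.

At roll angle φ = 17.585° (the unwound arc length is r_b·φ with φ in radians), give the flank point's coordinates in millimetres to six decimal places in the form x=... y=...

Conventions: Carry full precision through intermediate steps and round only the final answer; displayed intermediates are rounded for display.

x=6.921150 y=0.063167

topology: single-mesh involute geometry — m = 1.111, N = 13
pitch radius r_p = m·N/2 = 1.111·13/2 = 7.221500
base radius r_b = r_p·cos α = 7.221500·cos 23.614° = 6.616807
roll angle φ = 17.585° = 0.30691615 rad
x = r_b·(cos φ + φ·sin φ) = 6.921150
y = r_b·(sin φ − φ·cos φ) = 0.063167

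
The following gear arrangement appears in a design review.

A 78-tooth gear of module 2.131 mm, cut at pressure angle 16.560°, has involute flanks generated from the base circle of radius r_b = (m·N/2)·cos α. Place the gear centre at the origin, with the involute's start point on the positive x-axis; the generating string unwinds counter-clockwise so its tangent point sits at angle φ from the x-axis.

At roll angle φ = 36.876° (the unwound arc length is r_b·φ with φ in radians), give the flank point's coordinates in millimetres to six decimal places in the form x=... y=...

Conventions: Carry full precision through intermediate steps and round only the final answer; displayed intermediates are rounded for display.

topology: single-mesh involute geometry — m = 2.131, N = 78
pitch radius r_p = m·N/2 = 2.131·78/2 = 83.109000
base radius r_b = r_p·cos α = 83.109000·cos 16.560° = 79.661787
roll angle φ = 36.876° = 0.64360761 rad
x = r_b·(cos φ + φ·sin φ) = 94.491267
y = r_b·(sin φ − φ·cos φ) = 6.790390

x=94.491267 y=6.790390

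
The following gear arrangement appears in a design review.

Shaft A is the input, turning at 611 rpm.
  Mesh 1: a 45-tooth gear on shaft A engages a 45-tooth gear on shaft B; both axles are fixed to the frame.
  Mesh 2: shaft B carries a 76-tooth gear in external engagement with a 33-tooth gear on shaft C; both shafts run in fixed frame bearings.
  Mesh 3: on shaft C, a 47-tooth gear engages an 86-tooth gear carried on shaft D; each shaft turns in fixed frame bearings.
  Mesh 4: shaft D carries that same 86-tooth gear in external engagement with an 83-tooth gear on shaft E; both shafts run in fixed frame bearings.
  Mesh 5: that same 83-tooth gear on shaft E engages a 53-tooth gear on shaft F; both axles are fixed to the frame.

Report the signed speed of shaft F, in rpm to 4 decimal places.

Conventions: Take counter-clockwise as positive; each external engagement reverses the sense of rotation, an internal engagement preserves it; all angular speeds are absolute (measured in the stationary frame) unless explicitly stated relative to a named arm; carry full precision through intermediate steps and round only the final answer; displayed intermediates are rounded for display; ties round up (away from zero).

recognized (6 fixed axles, 5 meshes): fixed-axis compound train
mesh 1 [45T→45T]: ω = 611.0000×45/45 = 611.0000 rpm, sense flips to −
mesh 2 [76T→33T]: ω = 611.0000×76/33 = 1407.1515 rpm, sense flips to +
mesh 3 [47T→86T]: ω = 1407.1515×47/86 = 769.0247 rpm, sense flips to −
mesh 4 [86T→83T]: ω = 769.0247×86/83 = 796.8207 rpm, sense flips to +
mesh 5 [83T→53T]: ω = 796.8207×83/53 = 1247.8513 rpm, sense flips to −
signed output speed = -1247.8513 rpm

-1247.8513 rpm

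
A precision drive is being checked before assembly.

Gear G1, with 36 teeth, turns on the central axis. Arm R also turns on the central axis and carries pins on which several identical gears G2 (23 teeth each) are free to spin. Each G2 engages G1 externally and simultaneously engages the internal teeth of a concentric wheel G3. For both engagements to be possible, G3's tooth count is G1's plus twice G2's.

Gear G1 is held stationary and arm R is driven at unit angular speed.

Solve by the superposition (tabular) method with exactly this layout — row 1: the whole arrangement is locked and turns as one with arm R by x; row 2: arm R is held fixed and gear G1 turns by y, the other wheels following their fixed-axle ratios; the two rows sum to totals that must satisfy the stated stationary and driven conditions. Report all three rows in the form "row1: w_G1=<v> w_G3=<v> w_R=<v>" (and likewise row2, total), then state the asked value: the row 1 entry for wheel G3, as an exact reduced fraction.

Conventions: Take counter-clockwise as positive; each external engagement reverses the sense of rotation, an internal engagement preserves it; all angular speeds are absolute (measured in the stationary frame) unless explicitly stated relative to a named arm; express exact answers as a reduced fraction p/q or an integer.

row1: w_G1=1 w_G3=1 w_R=1
row2: w_G1=-1 w_G3=18/41 w_R=0
total: w_G1=0 w_G3=59/41 w_R=1
asked value: 1

topology: planetary set — G1 36T / G2 23T / G3 82T, arm = carrier (Willis)
row 1 — lock + rotate with arm: ω_sun = ω_ring = ω_arm = x
row 2 (arm held, sun turns y): ω_ring = −(36/82)·y, ω_arm = 0
boundary: total ω_sun = x + y = 0 and total ω_arm = x = 1  ⇒  y = -1, x = 1
row 2 ring = −(36/82)·(-1) = 18/41
totals (row 1 + row 2): sun 1 + (-1) = 0, ring 1 + 18/41 = 59/41, arm 1 + 0 = 1
asked cell (row1, ring) = 1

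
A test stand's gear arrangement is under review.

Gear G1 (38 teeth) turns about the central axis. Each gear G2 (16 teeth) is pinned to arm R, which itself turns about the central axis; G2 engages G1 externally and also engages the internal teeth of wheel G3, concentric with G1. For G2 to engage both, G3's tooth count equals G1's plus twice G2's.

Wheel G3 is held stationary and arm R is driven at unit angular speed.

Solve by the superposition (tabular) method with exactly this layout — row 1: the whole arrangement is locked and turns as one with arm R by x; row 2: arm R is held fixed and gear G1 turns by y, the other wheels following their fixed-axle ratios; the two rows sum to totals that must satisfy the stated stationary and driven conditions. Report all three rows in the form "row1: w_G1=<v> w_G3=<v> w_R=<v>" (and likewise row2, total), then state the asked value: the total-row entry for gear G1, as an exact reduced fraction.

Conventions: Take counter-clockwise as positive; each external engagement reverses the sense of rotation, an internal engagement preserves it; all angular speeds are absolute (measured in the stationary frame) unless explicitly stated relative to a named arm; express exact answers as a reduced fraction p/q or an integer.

topology: planetary set — G1 38T / G2 16T / G3 70T, arm = carrier (Willis)
row 1: whole set turns with the arm by x
row 2: sun turns y, ring = −(38/70)·y, arm 0
boundary: total ω_ring = x − (38/70)·y = 0 and total ω_arm = x = 1  ⇒  y = 35/19, x = 1
row 2 ring = −(38/70)·35/19 = -1
totals (row 1 + row 2): sun 1 + 35/19 = 54/19, ring 1 + (-1) = 0, arm 1 + 0 = 1
asked cell (total, sun) = 54/19

row1: w_G1=1 w_G3=1 w_R=1
row2: w_G1=35/19 w_G3=-1 w_R=0
total: w_G1=54/19 w_G3=0 w_R=1
asked value: 54/19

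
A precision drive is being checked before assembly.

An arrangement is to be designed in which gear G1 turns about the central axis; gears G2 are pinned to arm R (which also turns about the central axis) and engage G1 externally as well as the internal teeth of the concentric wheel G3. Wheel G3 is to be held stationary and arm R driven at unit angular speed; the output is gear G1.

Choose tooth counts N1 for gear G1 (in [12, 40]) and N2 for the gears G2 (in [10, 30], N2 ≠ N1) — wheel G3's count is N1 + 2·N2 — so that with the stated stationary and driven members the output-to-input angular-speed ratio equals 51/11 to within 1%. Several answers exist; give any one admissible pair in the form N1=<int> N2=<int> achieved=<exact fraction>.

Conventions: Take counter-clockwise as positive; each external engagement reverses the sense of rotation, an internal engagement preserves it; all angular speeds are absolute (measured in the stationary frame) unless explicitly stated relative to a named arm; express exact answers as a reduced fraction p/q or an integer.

design class (target 51/11): planetary set
Willis with ω_ring = 0: ω_sun/ω_arm = (N1+N3)/N1; set equal to 51/11  ⇒  N3/N1 = 51/11 − 1 = 40/11
N3 = N1 + 2·N2  ⇒  N2/N1 = (N3/N1 − 1)/2 = (40/11 − 1)/2 = 29/22
smallest multiple with N1 ≥ 12 and N2 ≥ 10: k = 1  ⇒  N1 = 1·22 = 22, N2 = 1·29 = 29 (N1 ≤ 40, N2 ≤ 30, N2 ≠ N1 ✓), N3 = 22 + 2·29 = 80
check: (N1+N3)/N1 with N1 = 22, N3 = 80 gives 51/11; |achieved − target| = 0 ≤ 51/1100 ✓

N1=22 N2=29 achieved=51/11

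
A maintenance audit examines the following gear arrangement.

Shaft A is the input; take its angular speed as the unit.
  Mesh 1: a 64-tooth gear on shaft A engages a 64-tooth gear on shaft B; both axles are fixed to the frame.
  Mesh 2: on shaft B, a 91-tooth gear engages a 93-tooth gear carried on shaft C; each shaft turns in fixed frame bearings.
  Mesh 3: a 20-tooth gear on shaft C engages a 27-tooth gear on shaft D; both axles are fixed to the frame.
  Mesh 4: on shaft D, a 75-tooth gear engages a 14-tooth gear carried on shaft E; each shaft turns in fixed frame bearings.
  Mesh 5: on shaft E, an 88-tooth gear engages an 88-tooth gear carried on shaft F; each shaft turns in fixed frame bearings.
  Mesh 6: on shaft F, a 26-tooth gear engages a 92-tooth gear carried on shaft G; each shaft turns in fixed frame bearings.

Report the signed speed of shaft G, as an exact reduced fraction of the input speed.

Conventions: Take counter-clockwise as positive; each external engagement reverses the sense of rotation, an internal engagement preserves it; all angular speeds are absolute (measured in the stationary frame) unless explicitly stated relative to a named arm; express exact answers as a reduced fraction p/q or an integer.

21125/19251

6-mesh fixed-axis compound train (all bearings frame-fixed)
mesh 1 [64T→64T]: |ω|/ω_in = 1×64/64 = 1, sense flips to −
mesh 2 [91T→93T]: |ω|/ω_in = 1×91/93 = 91/93, sense flips to +
mesh 3 [20T→27T]: |ω|/ω_in = (91/93)×20/27 = 1820/2511, sense flips to −
mesh 4 [75T→14T]: |ω|/ω_in = (1820/2511)×75/14 = 3250/837, sense flips to +
mesh 5 [88T→88T]: |ω|/ω_in = (3250/837)×88/88 = 3250/837, sense flips to −
mesh 6 [26T→92T]: |ω|/ω_in = (3250/837)×26/92 = 21125/19251, sense flips to +
signed output speed (× input speed) = 21125/19251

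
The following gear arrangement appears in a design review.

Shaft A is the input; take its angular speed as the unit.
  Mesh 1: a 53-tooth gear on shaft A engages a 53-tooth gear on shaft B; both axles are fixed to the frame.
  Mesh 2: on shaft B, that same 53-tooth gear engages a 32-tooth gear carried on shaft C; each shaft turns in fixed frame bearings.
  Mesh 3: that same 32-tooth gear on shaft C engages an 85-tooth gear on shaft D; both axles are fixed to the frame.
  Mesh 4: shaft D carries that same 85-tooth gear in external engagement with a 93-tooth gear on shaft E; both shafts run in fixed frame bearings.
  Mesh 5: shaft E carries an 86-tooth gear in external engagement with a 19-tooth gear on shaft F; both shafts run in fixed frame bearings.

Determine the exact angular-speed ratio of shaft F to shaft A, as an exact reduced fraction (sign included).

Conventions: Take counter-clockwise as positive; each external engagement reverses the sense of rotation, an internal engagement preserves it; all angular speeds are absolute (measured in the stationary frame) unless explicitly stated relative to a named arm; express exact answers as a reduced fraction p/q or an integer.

class = fixed-axis compound train [5 meshes; 5 ratios multiply, 5 sense flips]
mesh 1 [53T→53T]: running ratio 1, sense −
mesh 2 [53T→32T]: running ratio 53/32, sense +
mesh 3 [32T→85T]: running ratio 53/85, sense −
mesh 4 [85T→93T]: running ratio 53/93, sense +
mesh 5 [86T→19T]: running ratio 4558/1767, sense −
ω_out/ω_in = -4558/1767

-4558/1767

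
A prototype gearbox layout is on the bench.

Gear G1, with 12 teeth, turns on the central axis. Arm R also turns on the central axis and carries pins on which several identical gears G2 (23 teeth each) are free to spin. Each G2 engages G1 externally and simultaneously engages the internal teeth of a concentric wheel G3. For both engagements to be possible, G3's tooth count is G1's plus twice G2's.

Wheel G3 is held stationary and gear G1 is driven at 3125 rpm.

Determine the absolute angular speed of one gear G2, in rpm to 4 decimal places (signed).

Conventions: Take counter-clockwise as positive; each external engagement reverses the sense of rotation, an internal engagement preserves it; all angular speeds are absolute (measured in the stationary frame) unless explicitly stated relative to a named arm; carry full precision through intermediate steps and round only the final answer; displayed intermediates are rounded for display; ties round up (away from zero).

-815.2174 rpm

topology: planetary set — G1 12T / G2 23T / G3 58T, arm = carrier (Willis)
normalise by the input: solve with ω_sun = 1, then scale by 3125 rpm
ring teeth: 12 + 2·23 = 58
12(ω_sun−ω_arm) = −58(ω_ring−ω_arm),  ω_ring = 0, ω_sun = 1
12(1−ω_arm) = −58(0−ω_arm)  ⇒  70·ω_arm = 12  ⇒  ω_arm = 6/35
sun–planet mesh: 12·(1−6/35) = −23·(ω_p−ω_arm)  ⇒  ω_p−ω_arm = -348/805
ω_p = 6/35 − 348/805 = -6/23
scale: ω_p = -6/23 × 3125 rpm = -815.2174 rpm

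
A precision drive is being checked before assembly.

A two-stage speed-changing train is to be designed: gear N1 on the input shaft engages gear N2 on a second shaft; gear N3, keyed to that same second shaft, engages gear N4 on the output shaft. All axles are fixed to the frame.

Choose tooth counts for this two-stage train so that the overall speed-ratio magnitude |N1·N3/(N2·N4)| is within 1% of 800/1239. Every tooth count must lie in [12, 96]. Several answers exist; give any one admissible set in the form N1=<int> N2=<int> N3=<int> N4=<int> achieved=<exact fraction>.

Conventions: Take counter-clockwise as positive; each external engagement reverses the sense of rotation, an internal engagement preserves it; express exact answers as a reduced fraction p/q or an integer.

topology: fixed-axis compound train — 2 stages, target 800/1239
target = 800/1239 in lowest terms: an exact hit needs N1·N3 = k·800 and N2·N4 = k·1239 for one integer k, every count in [12, 96]; additionally prefer no 1:1 stage (N1 ≠ N2, N3 ≠ N4)
k = 1: N1·N3 = 800 = 16·50, N2·N4 = 1239 = 21·59
achieved = 16·50/(21·59) = 800/1239; |achieved − target| = 0 ≤ 8/1239 ✓

N1=16 N2=21 N3=50 N4=59 achieved=800/1239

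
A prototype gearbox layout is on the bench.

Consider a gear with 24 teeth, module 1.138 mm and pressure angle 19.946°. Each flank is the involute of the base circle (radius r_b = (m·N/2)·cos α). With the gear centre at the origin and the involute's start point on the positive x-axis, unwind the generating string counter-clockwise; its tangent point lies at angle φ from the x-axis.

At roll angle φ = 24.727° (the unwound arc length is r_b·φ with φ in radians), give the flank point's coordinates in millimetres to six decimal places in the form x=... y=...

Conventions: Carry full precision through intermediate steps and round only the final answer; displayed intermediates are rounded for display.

x=13.977184 y=0.337577

single-mesh involute tooth geometry (24T wheel at module 1.138)
pitch radius r_p = m·N/2 = 1.138·24/2 = 13.656000
base radius r_b = r_p·cos α = 13.656000·cos 19.946° = 12.836839
roll angle φ = 24.727° = 0.43156756 rad
x = r_b·(cos φ + φ·sin φ) = 13.977184
y = r_b·(sin φ − φ·cos φ) = 0.337577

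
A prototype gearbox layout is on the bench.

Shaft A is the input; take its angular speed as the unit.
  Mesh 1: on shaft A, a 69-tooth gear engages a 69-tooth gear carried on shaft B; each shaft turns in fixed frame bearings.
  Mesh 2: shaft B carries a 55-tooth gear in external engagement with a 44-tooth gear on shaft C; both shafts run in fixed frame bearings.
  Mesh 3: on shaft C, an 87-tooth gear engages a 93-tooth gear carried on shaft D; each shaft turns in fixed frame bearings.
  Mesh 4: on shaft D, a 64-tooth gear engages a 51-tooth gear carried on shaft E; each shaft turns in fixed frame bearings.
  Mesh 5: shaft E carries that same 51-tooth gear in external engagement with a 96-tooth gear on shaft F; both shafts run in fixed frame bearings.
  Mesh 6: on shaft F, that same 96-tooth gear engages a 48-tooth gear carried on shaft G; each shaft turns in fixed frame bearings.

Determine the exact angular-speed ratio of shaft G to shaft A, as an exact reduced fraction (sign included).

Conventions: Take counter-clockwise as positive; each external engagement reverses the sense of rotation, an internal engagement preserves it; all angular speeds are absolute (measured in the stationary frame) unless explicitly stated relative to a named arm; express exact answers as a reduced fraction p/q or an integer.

class = fixed-axis compound train [6 meshes; 6 ratios multiply, 6 sense flips]
mesh 1 [69T→69T]: running ratio 1, sense −
mesh 2 [55T→44T]: running ratio 5/4, sense +
mesh 3 [87T→93T]: running ratio 145/124, sense −
mesh 4 [64T→51T]: running ratio 2320/1581, sense +
mesh 5 [51T→96T]: running ratio 145/186, sense −
mesh 6 [96T→48T]: running ratio 145/93, sense +
ω_out/ω_in = 145/93

145/93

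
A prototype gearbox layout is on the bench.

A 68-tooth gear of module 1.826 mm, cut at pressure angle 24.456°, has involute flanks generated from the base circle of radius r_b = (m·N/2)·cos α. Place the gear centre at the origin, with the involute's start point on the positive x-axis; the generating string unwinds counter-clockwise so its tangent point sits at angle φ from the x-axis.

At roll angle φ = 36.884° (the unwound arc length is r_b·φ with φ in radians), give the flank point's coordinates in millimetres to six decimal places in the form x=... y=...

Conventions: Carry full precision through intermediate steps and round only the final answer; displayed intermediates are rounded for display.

topology: single-mesh involute geometry — m = 1.826, N = 68
pitch radius r_p = m·N/2 = 1.826·68/2 = 62.084000
base radius r_b = r_p·cos α = 62.084000·cos 24.456° = 56.513790
roll angle φ = 36.884° = 0.64374724 rad
x = r_b·(cos φ + φ·sin φ) = 67.038206
y = r_b·(sin φ − φ·cos φ) = 4.820297

x=67.038206 y=4.820297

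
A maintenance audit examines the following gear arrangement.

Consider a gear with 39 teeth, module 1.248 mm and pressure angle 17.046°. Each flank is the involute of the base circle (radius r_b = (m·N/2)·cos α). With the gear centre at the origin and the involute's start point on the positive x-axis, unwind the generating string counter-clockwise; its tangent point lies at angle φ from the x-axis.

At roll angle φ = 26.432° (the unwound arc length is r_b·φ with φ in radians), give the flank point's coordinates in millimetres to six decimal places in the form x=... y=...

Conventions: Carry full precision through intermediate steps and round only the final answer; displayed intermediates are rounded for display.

single-mesh involute tooth geometry (39T wheel at module 1.248)
pitch radius r_p = m·N/2 = 1.248·39/2 = 24.336000
base radius r_b = r_p·cos α = 24.336000·cos 17.046° = 23.266913
roll angle φ = 26.432° = 0.46132543 rad
x = r_b·(cos φ + φ·sin φ) = 25.612579
y = r_b·(sin φ − φ·cos φ) = 0.745364

x=25.612579 y=0.745364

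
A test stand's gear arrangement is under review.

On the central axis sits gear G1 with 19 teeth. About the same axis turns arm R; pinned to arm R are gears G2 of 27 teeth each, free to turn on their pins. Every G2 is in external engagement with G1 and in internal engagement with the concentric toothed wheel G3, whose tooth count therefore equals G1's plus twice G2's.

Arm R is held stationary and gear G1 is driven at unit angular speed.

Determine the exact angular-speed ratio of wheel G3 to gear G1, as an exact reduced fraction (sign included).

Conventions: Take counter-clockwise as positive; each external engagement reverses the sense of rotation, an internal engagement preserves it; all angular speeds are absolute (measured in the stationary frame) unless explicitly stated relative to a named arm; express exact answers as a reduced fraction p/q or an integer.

planetary set (19T centre, 27T on arm, 73T internal) — Willis relation
ring teeth: 19 + 2·27 = 73
19(ω_sun−ω_arm) = −73(ω_ring−ω_arm),  ω_arm = 0, ω_sun = 1
ω_ring = 0 − (19/73)(1−0) = -19/73
ω_out/ω_in = -19/73

-19/73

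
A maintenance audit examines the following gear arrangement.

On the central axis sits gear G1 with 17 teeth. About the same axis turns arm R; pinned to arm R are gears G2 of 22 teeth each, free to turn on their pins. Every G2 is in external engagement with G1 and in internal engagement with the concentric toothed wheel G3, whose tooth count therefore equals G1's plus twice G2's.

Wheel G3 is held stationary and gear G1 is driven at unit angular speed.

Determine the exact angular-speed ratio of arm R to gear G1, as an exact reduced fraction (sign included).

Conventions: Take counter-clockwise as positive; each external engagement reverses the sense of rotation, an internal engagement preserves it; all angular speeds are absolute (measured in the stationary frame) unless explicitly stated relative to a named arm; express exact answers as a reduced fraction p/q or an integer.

recognized (axles ride arm R): planetary set, 17/22/61 teeth
ring teeth: 17 + 2·22 = 61
17(ω_sun−ω_arm) = −61(ω_ring−ω_arm),  ω_ring = 0, ω_sun = 1
17(1−ω_arm) = −61(0−ω_arm)  ⇒  78·ω_arm = 17  ⇒  ω_arm = 17/78
ω_out/ω_in = 17/78

17/78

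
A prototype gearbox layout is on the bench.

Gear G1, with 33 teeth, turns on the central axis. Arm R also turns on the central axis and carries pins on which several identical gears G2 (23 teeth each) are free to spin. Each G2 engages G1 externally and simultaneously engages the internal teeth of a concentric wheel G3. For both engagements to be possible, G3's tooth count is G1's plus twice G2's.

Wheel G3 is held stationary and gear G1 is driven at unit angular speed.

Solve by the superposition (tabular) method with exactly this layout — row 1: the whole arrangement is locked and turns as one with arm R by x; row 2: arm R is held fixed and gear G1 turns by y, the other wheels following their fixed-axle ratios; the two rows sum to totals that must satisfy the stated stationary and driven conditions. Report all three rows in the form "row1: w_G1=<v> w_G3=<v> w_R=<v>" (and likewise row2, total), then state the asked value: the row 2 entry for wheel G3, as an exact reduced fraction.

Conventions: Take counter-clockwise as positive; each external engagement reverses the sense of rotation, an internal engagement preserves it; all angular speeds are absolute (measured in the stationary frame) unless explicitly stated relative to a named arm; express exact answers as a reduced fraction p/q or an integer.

topology: planetary set — G1 33T / G2 23T / G3 79T, arm = carrier (Willis)
row 1: whole set turns with the arm by x
row 2 — arm fixed, fixed-axis ratios: sun y, ring −(33/79)·y, arm 0
boundary: total ω_ring = x − (33/79)·y = 0 and total ω_sun = x + y = 1  ⇒  y = 79/112, x = 33/112
row 2 ring = −(33/79)·79/112 = -33/112
totals (row 1 + row 2): sun 33/112 + 79/112 = 1, ring 33/112 + (-33/112) = 0, arm 33/112 + 0 = 33/112
asked cell (row2, ring) = -33/112

row1: w_G1=33/112 w_G3=33/112 w_R=33/112
row2: w_G1=79/112 w_G3=-33/112 w_R=0
total: w_G1=1 w_G3=0 w_R=33/112
asked value: -33/112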